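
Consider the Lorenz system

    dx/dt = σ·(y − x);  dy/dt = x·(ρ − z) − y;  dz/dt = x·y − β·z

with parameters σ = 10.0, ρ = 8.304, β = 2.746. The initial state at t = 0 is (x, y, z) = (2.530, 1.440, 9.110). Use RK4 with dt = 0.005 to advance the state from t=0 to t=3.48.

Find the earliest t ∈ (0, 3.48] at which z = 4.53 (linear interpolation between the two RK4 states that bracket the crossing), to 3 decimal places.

t = 0.299

t=0.000: state=(2.530, 1.440, 9.110)
step 1 (dt=0.005): k1=(-10.900, -3.479, -21.373), k2=(-10.714, -3.315, -21.287), k3=(-10.715, -3.316, -21.286), k4=(-10.530, -3.156, -21.199); state += dt/6·(k1+2k2+2k3+k4)
t=0.005: state=(2.476, 1.423, 9.004)
t=0.010: state=(2.425, 1.408, 8.898)
t=0.015: state=(2.375, 1.395, 8.793)
continuing one RK4 step at a time; state shown every 40 steps (Δt=0.2):
t=0.200: state=(1.552, 1.506, 5.648)
t=0.295: state=(1.631, 1.831, 4.570)
next step: t=0.300: state=(1.642, 1.853, 4.523) — z has crossed 4.53
linear interpolation between t=0.295 (4.57024) and t=0.300 (4.52289) → t≈0.299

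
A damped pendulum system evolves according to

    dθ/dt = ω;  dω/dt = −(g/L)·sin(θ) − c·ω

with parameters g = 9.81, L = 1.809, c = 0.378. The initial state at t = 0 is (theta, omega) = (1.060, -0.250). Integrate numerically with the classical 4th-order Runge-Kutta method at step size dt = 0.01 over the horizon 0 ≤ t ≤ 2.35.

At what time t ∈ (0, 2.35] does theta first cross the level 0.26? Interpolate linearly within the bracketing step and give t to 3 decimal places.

t = 0.589

t=0.000: state=(1.060, -0.250)
step 1 (dt=0.01): k1=(-0.250, -4.636), k2=(-0.273, -4.624), k3=(-0.273, -4.624), k4=(-0.296, -4.611); state += dt/6·(k1+2k2+2k3+k4)
t=0.010: state=(1.057, -0.296)
t=0.020: state=(1.054, -0.342)
t=0.030: state=(1.050, -0.388)
continuing one RK4 step at a time; state shown every 10 steps (Δt=0.1):
t=0.100: state=(1.012, -0.700)
t=0.200: state=(0.921, -1.112)
t=0.300: state=(0.792, -1.474)
t=0.400: state=(0.629, -1.766)
t=0.500: state=(0.441, -1.972)
t=0.580: state=(0.279, -2.064)
next step: t=0.590: state=(0.259, -2.071) — theta has crossed 0.26
linear interpolation between t=0.580 (0.27918) and t=0.590 (0.25850) → t≈0.589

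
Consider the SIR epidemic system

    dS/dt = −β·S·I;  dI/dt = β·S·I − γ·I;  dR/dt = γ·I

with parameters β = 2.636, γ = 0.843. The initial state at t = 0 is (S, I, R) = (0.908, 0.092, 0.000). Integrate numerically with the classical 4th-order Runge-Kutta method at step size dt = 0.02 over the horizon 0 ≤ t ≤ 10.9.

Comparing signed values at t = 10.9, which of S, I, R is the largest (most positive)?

t=0.000: state=(0.908, 0.092, 0.000)
step 1 (dt=0.02): k1=(-0.220, 0.143, 0.078), k2=(-0.223, 0.144, 0.079), k3=(-0.223, 0.144, 0.079), k4=(-0.226, 0.146, 0.080); state += dt/6·(k1+2k2+2k3+k4)
t=0.020: state=(0.904, 0.095, 0.002)
t=0.040: state=(0.899, 0.098, 0.003)
t=0.060: state=(0.894, 0.101, 0.005)
continuing one RK4 step at a time; state shown every 25 steps (Δt=0.5):
t=0.500: state=(0.761, 0.183, 0.057)
t=1.000: state=(0.557, 0.287, 0.156)
t=1.500: state=(0.365, 0.344, 0.291)
t=2.000: state=(0.232, 0.332, 0.436)
t=2.500: state=(0.155, 0.280, 0.565)
t=3.000: state=(0.112, 0.218, 0.670)
t=3.500: state=(0.087, 0.163, 0.750)
t=4.000: state=(0.072, 0.119, 0.809)
t=4.500: state=(0.063, 0.085, 0.852)
t=5.000: state=(0.058, 0.060, 0.882)
t=5.500: state=(0.054, 0.043, 0.904)
t=6.000: state=(0.051, 0.030, 0.919)
t=6.500: state=(0.050, 0.021, 0.929)
t=7.000: state=(0.049, 0.015, 0.937)
t=7.500: state=(0.048, 0.010, 0.942)
t=8.000: state=(0.047, 0.007, 0.946)
t=8.500: state=(0.047, 0.005, 0.948)
t=9.000: state=(0.047, 0.003, 0.950)
t=9.500: state=(0.046, 0.002, 0.951)
t=10.000: state=(0.046, 0.002, 0.952)
t=10.500: state=(0.046, 0.001, 0.953)
t=10.900: state=(0.046, 0.001, 0.953)
compare at T: S=0.046, I=0.001, R=0.953

largest component: R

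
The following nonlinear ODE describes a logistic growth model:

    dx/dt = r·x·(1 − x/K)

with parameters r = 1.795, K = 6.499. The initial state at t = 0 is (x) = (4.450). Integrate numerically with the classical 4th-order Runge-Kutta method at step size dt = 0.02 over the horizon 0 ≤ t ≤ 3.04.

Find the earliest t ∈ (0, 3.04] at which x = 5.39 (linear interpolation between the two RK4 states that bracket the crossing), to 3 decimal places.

t=0.000: state=(4.450)
step 1 (dt=0.02): k1=(2.518), k2=(2.501), k3=(2.502), k4=(2.485); state += dt/6·(k1+2k2+2k3+k4)
t=0.020: state=(4.500)
t=0.040: state=(4.549)
t=0.060: state=(4.598)
continuing one RK4 step at a time; state shown every 5 steps (Δt=0.1):
t=0.100: state=(4.693)
t=0.200: state=(4.918)
t=0.300: state=(5.122)
t=0.400: state=(5.307)
t=0.440: state=(5.375)
next step: t=0.460: state=(5.408) — x has crossed 5.39
linear interpolation between t=0.440 (5.37545) and t=0.460 (5.40842) → t≈0.449

t = 0.449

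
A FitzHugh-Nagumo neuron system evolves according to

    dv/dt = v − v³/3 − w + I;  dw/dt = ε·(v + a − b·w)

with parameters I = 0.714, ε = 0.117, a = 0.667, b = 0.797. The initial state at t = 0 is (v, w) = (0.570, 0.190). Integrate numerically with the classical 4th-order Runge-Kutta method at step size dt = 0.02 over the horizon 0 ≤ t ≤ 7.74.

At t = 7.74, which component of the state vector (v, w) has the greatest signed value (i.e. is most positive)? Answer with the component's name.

largest component: w

t=0.000: state=(0.570, 0.190)
step 1 (dt=0.02): k1=(1.032, 0.127), k2=(1.038, 0.128), k3=(1.038, 0.128), k4=(1.043, 0.129); state += dt/6·(k1+2k2+2k3+k4)
t=0.020: state=(0.591, 0.193)
t=0.040: state=(0.612, 0.195)
t=0.060: state=(0.633, 0.198)
continuing one RK4 step at a time; state shown every 25 steps (Δt=0.5):
t=0.500: state=(1.125, 0.268)
t=1.000: state=(1.569, 0.372)
t=1.500: state=(1.757, 0.489)
t=2.000: state=(1.789, 0.607)
t=2.500: state=(1.765, 0.719)
t=3.000: state=(1.723, 0.824)
t=3.500: state=(1.675, 0.922)
t=4.000: state=(1.624, 1.012)
t=4.500: state=(1.572, 1.096)
t=5.000: state=(1.519, 1.172)
t=5.500: state=(1.465, 1.242)
t=6.000: state=(1.408, 1.306)
t=6.500: state=(1.350, 1.363)
t=7.000: state=(1.289, 1.415)
t=7.500: state=(1.224, 1.460)
t=7.740: state=(1.191, 1.480)
compare at T: v=1.191, w=1.480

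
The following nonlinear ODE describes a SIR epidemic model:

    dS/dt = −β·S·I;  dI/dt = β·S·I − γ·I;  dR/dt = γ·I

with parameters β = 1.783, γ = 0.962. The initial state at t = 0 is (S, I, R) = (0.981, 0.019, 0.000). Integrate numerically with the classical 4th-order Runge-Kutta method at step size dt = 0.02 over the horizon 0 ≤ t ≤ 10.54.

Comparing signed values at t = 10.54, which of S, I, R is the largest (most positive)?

largest component: R

t=0.000: state=(0.981, 0.019, 0.000)
step 1 (dt=0.02): k1=(-0.033, 0.015, 0.018), k2=(-0.033, 0.015, 0.018), k3=(-0.033, 0.015, 0.018), k4=(-0.034, 0.015, 0.019); state += dt/6·(k1+2k2+2k3+k4)
t=0.020: state=(0.980, 0.019, 0.000)
t=0.040: state=(0.980, 0.020, 0.001)
t=0.060: state=(0.979, 0.020, 0.001)
continuing one RK4 step at a time; state shown every 25 steps (Δt=0.5):
t=0.500: state=(0.961, 0.028, 0.011)
t=1.000: state=(0.932, 0.040, 0.027)
t=1.500: state=(0.894, 0.056, 0.050)
t=2.000: state=(0.843, 0.075, 0.082)
t=2.500: state=(0.781, 0.096, 0.123)
t=3.000: state=(0.711, 0.115, 0.174)
t=3.500: state=(0.637, 0.130, 0.233)
t=4.000: state=(0.565, 0.137, 0.298)
t=4.500: state=(0.500, 0.136, 0.364)
t=5.000: state=(0.444, 0.128, 0.428)
t=5.500: state=(0.398, 0.115, 0.487)
t=6.000: state=(0.362, 0.100, 0.539)
t=6.500: state=(0.333, 0.084, 0.583)
t=7.000: state=(0.311, 0.069, 0.620)
t=7.500: state=(0.294, 0.056, 0.650)
t=8.000: state=(0.281, 0.045, 0.674)
t=8.500: state=(0.272, 0.035, 0.693)
t=9.000: state=(0.264, 0.028, 0.708)
t=9.500: state=(0.258, 0.022, 0.720)
t=10.000: state=(0.254, 0.017, 0.729)
t=10.500: state=(0.251, 0.013, 0.736)
t=10.540: state=(0.250, 0.013, 0.737)
compare at T: S=0.250, I=0.013, R=0.737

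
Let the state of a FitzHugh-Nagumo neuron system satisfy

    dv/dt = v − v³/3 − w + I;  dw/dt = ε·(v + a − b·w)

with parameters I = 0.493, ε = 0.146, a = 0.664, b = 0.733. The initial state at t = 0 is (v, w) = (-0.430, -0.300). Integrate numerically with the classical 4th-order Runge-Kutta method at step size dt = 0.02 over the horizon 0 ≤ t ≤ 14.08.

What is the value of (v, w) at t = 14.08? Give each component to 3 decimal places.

t=0.000: state=(-0.430, -0.300)
step 1 (dt=0.02): k1=(0.390, 0.066), k2=(0.392, 0.067), k3=(0.392, 0.067), k4=(0.395, 0.067); state += dt/6·(k1+2k2+2k3+k4)
t=0.020: state=(-0.422, -0.299)
t=0.040: state=(-0.414, -0.297)
t=0.060: state=(-0.406, -0.296)
continuing one RK4 step at a time; state shown every 25 steps (Δt=0.5):
t=0.500: state=(-0.197, -0.260)
t=1.000: state=(0.148, -0.202)
t=1.500: state=(0.655, -0.116)
t=2.000: state=(1.249, 0.005)
t=2.500: state=(1.649, 0.157)
t=3.000: state=(1.777, 0.319)
t=3.500: state=(1.773, 0.476)
t=4.000: state=(1.725, 0.623)
t=4.500: state=(1.662, 0.758)
t=5.000: state=(1.593, 0.882)
t=5.500: state=(1.520, 0.993)
t=6.000: state=(1.442, 1.094)
t=6.500: state=(1.360, 1.184)
t=7.000: state=(1.272, 1.263)
t=7.500: state=(1.175, 1.331)
t=8.000: state=(1.066, 1.389)
t=8.500: state=(0.939, 1.435)
t=9.000: state=(0.782, 1.469)
t=9.500: state=(0.577, 1.488)
t=10.000: state=(0.282, 1.489)
t=10.500: state=(-0.176, 1.463)
t=11.000: state=(-0.868, 1.398)
t=11.500: state=(-1.570, 1.284)
t=12.000: state=(-1.890, 1.139)
t=12.500: state=(-1.944, 0.990)
t=13.000: state=(-1.918, 0.848)
t=13.500: state=(-1.874, 0.716)
t=14.000: state=(-1.825, 0.595)
t=14.080: state=(-1.817, 0.576)

(v, w) = (-1.817, 0.576)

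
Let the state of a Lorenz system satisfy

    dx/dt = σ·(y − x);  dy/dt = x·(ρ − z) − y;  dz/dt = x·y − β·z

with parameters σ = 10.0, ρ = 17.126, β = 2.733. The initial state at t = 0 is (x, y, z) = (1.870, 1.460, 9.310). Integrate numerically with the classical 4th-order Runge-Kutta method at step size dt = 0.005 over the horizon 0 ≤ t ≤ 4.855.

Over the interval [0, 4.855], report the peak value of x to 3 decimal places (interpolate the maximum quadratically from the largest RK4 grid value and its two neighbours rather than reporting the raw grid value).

t=0.000: state=(1.870, 1.460, 9.310)
step 1 (dt=0.005): k1=(-4.100, 13.156, -22.714), k2=(-3.669, 13.149, -22.513), k3=(-3.680, 13.156, -22.512), k4=(-3.258, 13.155, -22.311); state += dt/6·(k1+2k2+2k3+k4)
t=0.005: state=(1.852, 1.526, 9.197)
t=0.010: state=(1.837, 1.592, 9.087)
t=0.015: state=(1.827, 1.658, 8.978)
continuing one RK4 step at a time; state shown every 40 steps (Δt=0.2):
t=0.200: state=(3.425, 5.272, 6.653)
t=0.400: state=(9.483, 12.904, 13.902)
t=0.600: state=(8.080, 3.673, 22.740)
t=0.800: state=(2.259, 1.272, 14.310)
t=1.000: state=(2.361, 3.211, 8.964)
t=1.200: state=(5.940, 8.821, 9.033)
t=1.400: state=(10.656, 10.182, 21.111)
t=1.600: state=(4.709, 1.932, 18.490)
t=1.800: state=(2.546, 2.743, 11.664)
t=2.000: state=(4.694, 6.701, 9.279)
t=2.200: state=(9.659, 11.365, 17.003)
t=2.400: state=(6.841, 3.693, 20.426)
t=2.600: state=(3.234, 2.873, 13.682)
t=2.800: state=(4.495, 6.032, 10.387)
t=3.000: state=(8.722, 10.643, 15.430)
t=3.200: state=(7.701, 5.127, 20.503)
t=3.400: state=(3.953, 3.301, 14.818)
t=3.600: state=(4.718, 5.998, 11.437)
t=3.800: state=(8.274, 9.922, 15.304)
t=4.000: state=(7.774, 5.758, 19.924)
t=4.200: state=(4.497, 3.825, 15.280)
t=4.400: state=(5.099, 6.236, 12.295)
t=4.600: state=(8.089, 9.355, 15.707)
t=4.800: state=(7.539, 5.903, 19.251)
t=4.855: state=(6.601, 4.906, 18.499)
largest grid value and its neighbours: x(0.480)=11.20887, x(0.485)=11.21874, x(0.490)=11.21435
parabola through these three points peaks at t≈0.486 with x≈11.21901

max x = 11.219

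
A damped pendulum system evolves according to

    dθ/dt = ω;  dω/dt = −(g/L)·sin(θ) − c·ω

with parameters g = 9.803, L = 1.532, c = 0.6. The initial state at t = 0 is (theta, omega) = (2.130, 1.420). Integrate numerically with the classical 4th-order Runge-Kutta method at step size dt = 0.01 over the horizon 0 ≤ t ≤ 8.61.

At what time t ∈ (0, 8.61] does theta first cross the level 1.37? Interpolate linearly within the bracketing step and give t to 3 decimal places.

t=0.000: state=(2.130, 1.420)
step 1 (dt=0.01): k1=(1.420, -6.276), k2=(1.389, -6.233), k3=(1.389, -6.234), k4=(1.358, -6.191); state += dt/6·(k1+2k2+2k3+k4)
t=0.010: state=(2.144, 1.358)
t=0.020: state=(2.157, 1.296)
t=0.030: state=(2.170, 1.236)
continuing one RK4 step at a time; state shown every 50 steps (Δt=0.5):
t=0.500: state=(2.180, -1.082)
t=0.890: state=(1.396, -2.948)
next step: t=0.900: state=(1.366, -2.993) — theta has crossed 1.37
linear interpolation between t=0.890 (1.39610) and t=0.900 (1.36639) → t≈0.899

t = 0.899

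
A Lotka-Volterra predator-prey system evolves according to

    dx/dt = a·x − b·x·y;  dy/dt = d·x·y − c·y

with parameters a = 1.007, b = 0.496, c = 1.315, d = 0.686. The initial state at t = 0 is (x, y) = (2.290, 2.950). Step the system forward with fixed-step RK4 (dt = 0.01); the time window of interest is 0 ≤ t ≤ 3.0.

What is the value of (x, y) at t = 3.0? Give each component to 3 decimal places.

(x, y) = (1.673, 1.287)

t=0.000: state=(2.290, 2.950)
step 1 (dt=0.01): k1=(-1.045, 0.755), k2=(-1.047, 0.745), k3=(-1.047, 0.745), k4=(-1.048, 0.736); state += dt/6·(k1+2k2+2k3+k4)
t=0.010: state=(2.280, 2.957)
t=0.020: state=(2.269, 2.965)
t=0.030: state=(2.259, 2.972)
continuing one RK4 step at a time; state shown every 10 steps (Δt=0.1):
t=0.100: state=(2.184, 3.016)
t=0.200: state=(2.077, 3.060)
t=0.300: state=(1.973, 3.083)
t=0.400: state=(1.872, 3.084)
t=0.500: state=(1.778, 3.064)
t=0.600: state=(1.690, 3.026)
t=0.700: state=(1.611, 2.971)
t=0.800: state=(1.540, 2.902)
t=0.900: state=(1.478, 2.822)
t=1.000: state=(1.424, 2.733)
t=1.100: state=(1.378, 2.638)
t=1.200: state=(1.341, 2.539)
t=1.300: state=(1.311, 2.438)
t=1.400: state=(1.288, 2.336)
t=1.500: state=(1.271, 2.236)
t=1.600: state=(1.261, 2.139)
t=1.700: state=(1.258, 2.044)
t=1.800: state=(1.260, 1.954)
t=1.900: state=(1.267, 1.868)
t=2.000: state=(1.280, 1.787)
t=2.100: state=(1.298, 1.712)
t=2.200: state=(1.321, 1.642)
t=2.300: state=(1.349, 1.578)
t=2.400: state=(1.381, 1.519)
t=2.500: state=(1.419, 1.466)
t=2.600: state=(1.461, 1.419)
t=2.700: state=(1.507, 1.377)
t=2.800: state=(1.558, 1.341)
t=2.900: state=(1.614, 1.311)
t=3.000: state=(1.673, 1.287)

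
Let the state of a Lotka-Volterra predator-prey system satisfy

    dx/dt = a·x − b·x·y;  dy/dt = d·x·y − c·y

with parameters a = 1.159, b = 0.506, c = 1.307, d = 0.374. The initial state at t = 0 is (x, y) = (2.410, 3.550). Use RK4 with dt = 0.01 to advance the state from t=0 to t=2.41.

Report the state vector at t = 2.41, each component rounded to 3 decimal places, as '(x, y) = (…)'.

(x, y) = (3.406, 1.175)

t=0.000: state=(2.410, 3.550)
step 1 (dt=0.01): k1=(-1.536, -1.440), k2=(-1.522, -1.447), k3=(-1.522, -1.447), k4=(-1.509, -1.454); state += dt/6·(k1+2k2+2k3+k4)
t=0.010: state=(2.395, 3.536)
t=0.020: state=(2.380, 3.521)
t=0.030: state=(2.365, 3.506)
continuing one RK4 step at a time; state shown every 10 steps (Δt=0.1):
t=0.100: state=(2.270, 3.400)
t=0.200: state=(2.154, 3.240)
t=0.300: state=(2.062, 3.076)
t=0.400: state=(1.990, 2.912)
t=0.500: state=(1.936, 2.749)
t=0.600: state=(1.899, 2.592)
t=0.700: state=(1.878, 2.441)
t=0.800: state=(1.870, 2.297)
t=0.900: state=(1.876, 2.162)
t=1.000: state=(1.895, 2.035)
t=1.100: state=(1.925, 1.918)
t=1.200: state=(1.967, 1.810)
t=1.300: state=(2.021, 1.711)
t=1.400: state=(2.086, 1.621)
t=1.500: state=(2.162, 1.540)
t=1.600: state=(2.250, 1.468)
t=1.700: state=(2.349, 1.404)
t=1.800: state=(2.461, 1.348)
t=1.900: state=(2.584, 1.299)
t=2.000: state=(2.720, 1.259)
t=2.100: state=(2.868, 1.226)
t=2.200: state=(3.029, 1.202)
t=2.300: state=(3.202, 1.185)
t=2.400: state=(3.387, 1.176)
t=2.410: state=(3.406, 1.175)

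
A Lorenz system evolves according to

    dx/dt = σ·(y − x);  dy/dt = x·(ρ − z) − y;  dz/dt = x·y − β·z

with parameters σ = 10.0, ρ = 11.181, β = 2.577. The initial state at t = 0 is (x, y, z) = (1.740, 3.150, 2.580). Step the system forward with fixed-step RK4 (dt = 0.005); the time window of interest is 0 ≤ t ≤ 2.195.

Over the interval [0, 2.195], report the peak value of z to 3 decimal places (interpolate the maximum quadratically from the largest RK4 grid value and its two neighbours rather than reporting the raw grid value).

t=0.000: state=(1.740, 3.150, 2.580)
step 1 (dt=0.005): k1=(14.100, 11.816, -1.168), k2=(14.043, 12.095, -0.997), k3=(14.051, 12.092, -0.997), k4=(14.002, 12.369, -0.824); state += dt/6·(k1+2k2+2k3+k4)
t=0.005: state=(1.810, 3.210, 2.575)
t=0.010: state=(1.880, 3.274, 2.572)
t=0.015: state=(1.950, 3.340, 2.570)
continuing one RK4 step at a time; state shown every 20 steps (Δt=0.1):
t=0.100: state=(3.204, 4.846, 2.877)
t=0.200: state=(5.140, 7.364, 4.504)
t=0.300: state=(7.432, 9.550, 8.344)
t=0.400: state=(8.694, 8.771, 13.348)
t=0.500: state=(7.447, 5.138, 15.402)
t=0.600: state=(4.900, 2.488, 13.884)
t=0.700: state=(3.012, 1.685, 11.401)
t=0.800: state=(2.167, 1.736, 9.179)
t=0.900: state=(2.029, 2.141, 7.441)
t=1.000: state=(2.341, 2.843, 6.224)
t=1.100: state=(3.034, 3.925, 5.609)
t=1.200: state=(4.130, 5.427, 5.820)
t=1.300: state=(5.571, 7.090, 7.219)
t=1.400: state=(6.940, 8.002, 9.871)
t=1.500: state=(7.388, 7.128, 12.574)
t=1.600: state=(6.484, 5.088, 13.493)
t=1.700: state=(4.978, 3.534, 12.553)
t=1.800: state=(3.809, 2.954, 10.910)
t=1.900: state=(3.271, 3.029, 9.336)
t=2.000: state=(3.277, 3.508, 8.142)
t=2.100: state=(3.700, 4.304, 7.486)
t=2.195: state=(4.410, 5.284, 7.503)
largest grid value and its neighbours: z(0.490)=15.39666, z(0.495)=15.40447, z(0.500)=15.40223
parabola through these three points peaks at t≈0.496 with z≈15.40486

max z = 15.405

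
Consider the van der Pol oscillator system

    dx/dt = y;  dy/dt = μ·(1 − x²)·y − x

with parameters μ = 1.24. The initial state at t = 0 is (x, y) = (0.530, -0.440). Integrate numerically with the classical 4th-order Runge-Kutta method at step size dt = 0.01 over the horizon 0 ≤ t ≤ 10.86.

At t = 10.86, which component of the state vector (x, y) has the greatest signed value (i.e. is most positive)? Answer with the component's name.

t=0.000: state=(0.530, -0.440)
step 1 (dt=0.01): k1=(-0.440, -0.922), k2=(-0.445, -0.926), k3=(-0.445, -0.926), k4=(-0.449, -0.929); state += dt/6·(k1+2k2+2k3+k4)
t=0.010: state=(0.526, -0.449)
t=0.020: state=(0.521, -0.459)
t=0.030: state=(0.516, -0.468)
continuing one RK4 step at a time; state shown every 50 steps (Δt=0.5):
t=0.500: state=(0.178, -1.006)
t=1.000: state=(-0.511, -1.735)
t=1.500: state=(-1.363, -1.323)
t=2.000: state=(-1.675, -0.029)
t=2.500: state=(-1.533, 0.508)
t=3.000: state=(-1.199, 0.835)
t=3.500: state=(-0.662, 1.385)
t=4.000: state=(0.299, 2.561)
t=4.500: state=(1.624, 1.952)
t=5.000: state=(2.000, -0.066)
t=5.500: state=(1.835, -0.487)
t=6.000: state=(1.547, -0.668)
t=6.500: state=(1.152, -0.940)
t=7.000: state=(0.550, -1.562)
t=7.500: state=(-0.531, -2.803)
t=8.000: state=(-1.786, -1.457)
t=8.500: state=(-1.998, 0.202)
t=9.000: state=(-1.801, 0.519)
t=9.500: state=(-1.498, 0.698)
t=10.000: state=(-1.083, 1.000)
t=10.500: state=(-0.432, 1.709)
t=10.860: state=(0.346, 2.649)
compare at T: x=0.346, y=2.649

largest component: y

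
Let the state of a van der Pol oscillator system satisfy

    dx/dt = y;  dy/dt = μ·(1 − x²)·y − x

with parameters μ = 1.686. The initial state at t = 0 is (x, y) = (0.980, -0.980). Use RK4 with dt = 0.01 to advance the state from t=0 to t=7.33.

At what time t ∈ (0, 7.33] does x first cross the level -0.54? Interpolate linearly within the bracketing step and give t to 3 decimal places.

t = 0.821

t=0.000: state=(0.980, -0.980)
step 1 (dt=0.01): k1=(-0.980, -1.045), k2=(-0.985, -1.057), k3=(-0.985, -1.057), k4=(-0.991, -1.068); state += dt/6·(k1+2k2+2k3+k4)
t=0.010: state=(0.970, -0.991)
t=0.020: state=(0.960, -1.001)
t=0.030: state=(0.950, -1.012)
continuing one RK4 step at a time; state shown every 25 steps (Δt=0.25):
t=0.250: state=(0.695, -1.331)
t=0.500: state=(0.291, -1.964)
t=0.750: state=(-0.320, -2.964)
t=0.820: state=(-0.537, -3.231)
next step: t=0.830: state=(-0.569, -3.264) — x has crossed -0.54
linear interpolation between t=0.820 (-0.53695) and t=0.830 (-0.56942) → t≈0.821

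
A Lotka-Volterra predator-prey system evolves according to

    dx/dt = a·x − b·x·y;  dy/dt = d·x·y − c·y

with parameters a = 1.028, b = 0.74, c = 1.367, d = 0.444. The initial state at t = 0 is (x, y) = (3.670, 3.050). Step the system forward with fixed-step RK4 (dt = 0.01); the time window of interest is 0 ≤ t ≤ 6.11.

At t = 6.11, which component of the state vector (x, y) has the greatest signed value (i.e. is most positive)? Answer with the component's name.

largest component: y

t=0.000: state=(3.670, 3.050)
step 1 (dt=0.01): k1=(-4.510, 0.801), k2=(-4.494, 0.771), k3=(-4.493, 0.771), k4=(-4.476, 0.742); state += dt/6·(k1+2k2+2k3+k4)
t=0.010: state=(3.625, 3.058)
t=0.020: state=(3.580, 3.065)
t=0.030: state=(3.536, 3.071)
continuing one RK4 step at a time; state shown every 20 steps (Δt=0.2):
t=0.200: state=(2.853, 3.096)
t=0.400: state=(2.236, 2.948)
t=0.600: state=(1.809, 2.680)
t=0.800: state=(1.530, 2.363)
t=1.000: state=(1.356, 2.042)
t=1.200: state=(1.259, 1.744)
t=1.400: state=(1.219, 1.481)
t=1.600: state=(1.223, 1.255)
t=1.800: state=(1.266, 1.066)
t=2.000: state=(1.344, 0.911)
t=2.200: state=(1.457, 0.784)
t=2.400: state=(1.605, 0.683)
t=2.600: state=(1.793, 0.604)
t=2.800: state=(2.023, 0.545)
t=3.000: state=(2.301, 0.502)
t=3.200: state=(2.629, 0.475)
t=3.400: state=(3.013, 0.464)
t=3.600: state=(3.454, 0.470)
t=3.800: state=(3.951, 0.497)
t=4.000: state=(4.493, 0.550)
t=4.200: state=(5.056, 0.639)
t=4.400: state=(5.596, 0.781)
t=4.600: state=(6.032, 0.996)
t=4.800: state=(6.255, 1.311)
t=5.000: state=(6.141, 1.734)
t=5.200: state=(5.627, 2.231)
t=5.400: state=(4.793, 2.700)
t=5.600: state=(3.847, 3.015)
t=5.800: state=(2.996, 3.104)
t=6.000: state=(2.339, 2.988)
t=6.110: state=(2.064, 2.862)
compare at T: x=2.064, y=2.862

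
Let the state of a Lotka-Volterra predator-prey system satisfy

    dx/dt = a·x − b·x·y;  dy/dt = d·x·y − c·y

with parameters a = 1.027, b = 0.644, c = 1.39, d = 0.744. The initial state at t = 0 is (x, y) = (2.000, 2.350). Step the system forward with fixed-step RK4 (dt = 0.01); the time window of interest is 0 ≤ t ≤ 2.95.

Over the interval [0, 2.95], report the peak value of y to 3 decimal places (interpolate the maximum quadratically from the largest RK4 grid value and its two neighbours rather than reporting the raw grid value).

t=0.000: state=(2.000, 2.350)
step 1 (dt=0.01): k1=(-0.973, 0.230), k2=(-0.972, 0.222), k3=(-0.972, 0.222), k4=(-0.971, 0.214); state += dt/6·(k1+2k2+2k3+k4)
t=0.010: state=(1.990, 2.352)
t=0.020: state=(1.981, 2.354)
t=0.030: state=(1.971, 2.356)
continuing one RK4 step at a time; state shown every 10 steps (Δt=0.1):
t=0.100: state=(1.904, 2.365)
t=0.200: state=(1.812, 2.363)
t=0.300: state=(1.725, 2.345)
t=0.400: state=(1.645, 2.313)
t=0.500: state=(1.573, 2.269)
t=0.600: state=(1.509, 2.214)
t=0.700: state=(1.453, 2.151)
t=0.800: state=(1.405, 2.082)
t=0.900: state=(1.364, 2.008)
t=1.000: state=(1.332, 1.932)
t=1.100: state=(1.306, 1.855)
t=1.200: state=(1.288, 1.777)
t=1.300: state=(1.276, 1.701)
t=1.400: state=(1.270, 1.628)
t=1.500: state=(1.271, 1.557)
t=1.600: state=(1.276, 1.489)
t=1.700: state=(1.288, 1.426)
t=1.800: state=(1.304, 1.366)
t=1.900: state=(1.326, 1.311)
t=2.000: state=(1.353, 1.261)
t=2.100: state=(1.384, 1.215)
t=2.200: state=(1.421, 1.173)
t=2.300: state=(1.461, 1.136)
t=2.400: state=(1.507, 1.104)
t=2.500: state=(1.557, 1.077)
t=2.600: state=(1.611, 1.054)
t=2.700: state=(1.669, 1.037)
t=2.800: state=(1.730, 1.024)
t=2.900: state=(1.796, 1.016)
t=2.950: state=(1.830, 1.014)
largest grid value and its neighbours: y(0.130)=2.36578, y(0.140)=2.36583, y(0.150)=2.36572
parabola through these three points peaks at t≈0.138 with y≈2.36583

max y = 2.366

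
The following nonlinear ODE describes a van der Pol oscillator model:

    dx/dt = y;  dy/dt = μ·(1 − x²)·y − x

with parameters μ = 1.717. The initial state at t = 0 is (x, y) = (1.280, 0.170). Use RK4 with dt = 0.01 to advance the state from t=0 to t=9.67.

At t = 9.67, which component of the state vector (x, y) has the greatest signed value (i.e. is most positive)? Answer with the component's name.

t=0.000: state=(1.280, 0.170)
step 1 (dt=0.01): k1=(0.170, -1.466), k2=(0.163, -1.460), k3=(0.163, -1.460), k4=(0.155, -1.453); state += dt/6·(k1+2k2+2k3+k4)
t=0.010: state=(1.282, 0.155)
t=0.020: state=(1.283, 0.141)
t=0.030: state=(1.284, 0.127)
continuing one RK4 step at a time; state shown every 50 steps (Δt=0.5):
t=0.500: state=(1.210, -0.398)
t=1.000: state=(0.899, -0.871)
t=1.500: state=(0.254, -1.880)
t=2.000: state=(-1.129, -3.237)
t=2.500: state=(-1.977, -0.251)
t=3.000: state=(-1.897, 0.351)
t=3.500: state=(-1.691, 0.465)
t=4.000: state=(-1.428, 0.599)
t=4.500: state=(-1.069, 0.878)
t=5.000: state=(-0.470, 1.667)
t=5.500: state=(0.816, 3.459)
t=6.000: state=(1.970, 0.612)
t=6.500: state=(1.955, -0.315)
t=7.000: state=(1.763, -0.436)
t=7.500: state=(1.519, -0.548)
t=8.000: state=(1.199, -0.761)
t=8.500: state=(0.705, -1.311)
t=9.000: state=(-0.299, -2.955)
t=9.500: state=(-1.794, -1.680)
t=9.670: state=(-1.976, -0.559)
compare at T: x=-1.976, y=-0.559

largest component: y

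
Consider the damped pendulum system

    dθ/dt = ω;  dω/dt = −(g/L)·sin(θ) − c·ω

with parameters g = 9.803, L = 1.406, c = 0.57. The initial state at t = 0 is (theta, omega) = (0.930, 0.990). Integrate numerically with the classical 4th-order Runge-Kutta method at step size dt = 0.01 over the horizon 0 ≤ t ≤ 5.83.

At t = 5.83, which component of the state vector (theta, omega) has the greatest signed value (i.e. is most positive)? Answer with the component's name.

t=0.000: state=(0.930, 0.990)
step 1 (dt=0.01): k1=(0.990, -6.153), k2=(0.959, -6.156), k3=(0.959, -6.156), k4=(0.928, -6.158); state += dt/6·(k1+2k2+2k3+k4)
t=0.010: state=(0.940, 0.928)
t=0.020: state=(0.949, 0.867)
t=0.030: state=(0.957, 0.805)
continuing one RK4 step at a time; state shown every 20 steps (Δt=0.2):
t=0.200: state=(1.006, -0.217)
t=0.400: state=(0.854, -1.262)
t=0.600: state=(0.524, -1.968)
t=0.800: state=(0.101, -2.157)
t=1.000: state=(-0.301, -1.781)
t=1.200: state=(-0.584, -1.008)
t=1.400: state=(-0.695, -0.096)
t=1.600: state=(-0.628, 0.738)
t=1.800: state=(-0.417, 1.323)
t=2.000: state=(-0.124, 1.533)
t=2.200: state=(0.169, 1.330)
t=2.400: state=(0.387, 0.813)
t=2.600: state=(0.484, 0.155)
t=2.800: state=(0.451, -0.468)
t=3.000: state=(0.309, -0.913)
t=3.200: state=(0.104, -1.086)
t=3.400: state=(-0.105, -0.963)
t=3.600: state=(-0.265, -0.607)
t=3.800: state=(-0.341, -0.138)
t=4.000: state=(-0.322, 0.315)
t=4.200: state=(-0.223, 0.641)
t=4.400: state=(-0.078, 0.771)
t=4.600: state=(0.071, 0.689)
t=4.800: state=(0.186, 0.439)
t=5.000: state=(0.241, 0.105)
t=5.200: state=(0.229, -0.220)
t=5.400: state=(0.159, -0.454)
t=5.600: state=(0.056, -0.548)
t=5.800: state=(-0.050, -0.490)
t=5.830: state=(-0.064, -0.470)
compare at T: theta=-0.064, omega=-0.470

largest component: theta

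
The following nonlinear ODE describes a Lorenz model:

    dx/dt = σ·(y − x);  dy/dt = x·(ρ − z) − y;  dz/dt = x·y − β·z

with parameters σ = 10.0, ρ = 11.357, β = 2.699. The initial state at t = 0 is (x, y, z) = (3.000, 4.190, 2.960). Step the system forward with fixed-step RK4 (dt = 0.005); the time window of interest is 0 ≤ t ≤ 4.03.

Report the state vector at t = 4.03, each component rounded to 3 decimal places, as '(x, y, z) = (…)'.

t=0.000: state=(3.000, 4.190, 2.960)
step 1 (dt=0.005): k1=(11.900, 21.001, 4.581), k2=(12.128, 21.164, 4.834), k3=(12.126, 21.166, 4.836), k4=(12.352, 21.330, 5.094); state += dt/6·(k1+2k2+2k3+k4)
t=0.005: state=(3.061, 4.296, 2.984)
t=0.010: state=(3.124, 4.403, 3.011)
t=0.015: state=(3.189, 4.512, 3.040)
continuing one RK4 step at a time; state shown every 40 steps (Δt=0.2):
t=0.200: state=(6.849, 9.144, 7.189)
t=0.400: state=(8.121, 6.346, 15.325)
t=0.600: state=(3.603, 1.995, 12.070)
t=0.800: state=(2.283, 2.335, 7.847)
t=1.000: state=(3.285, 4.214, 5.939)
t=1.200: state=(5.883, 7.381, 7.782)
t=1.400: state=(7.405, 6.935, 12.959)
t=1.600: state=(4.900, 3.569, 12.331)
t=1.800: state=(3.474, 3.369, 9.161)
t=2.000: state=(4.163, 4.887, 7.704)
t=2.200: state=(5.950, 6.809, 9.286)
t=2.400: state=(6.513, 6.077, 12.127)
t=2.600: state=(4.969, 4.204, 11.473)
t=2.800: state=(4.189, 4.195, 9.455)
t=3.000: state=(4.821, 5.371, 8.805)
t=3.200: state=(5.921, 6.308, 10.189)
t=3.400: state=(5.902, 5.513, 11.545)
t=3.600: state=(4.949, 4.552, 10.820)
t=3.800: state=(4.647, 4.747, 9.627)
t=4.000: state=(5.191, 5.564, 9.540)
t=4.030: state=(5.303, 5.673, 9.648)

(x, y, z) = (5.303, 5.673, 9.648)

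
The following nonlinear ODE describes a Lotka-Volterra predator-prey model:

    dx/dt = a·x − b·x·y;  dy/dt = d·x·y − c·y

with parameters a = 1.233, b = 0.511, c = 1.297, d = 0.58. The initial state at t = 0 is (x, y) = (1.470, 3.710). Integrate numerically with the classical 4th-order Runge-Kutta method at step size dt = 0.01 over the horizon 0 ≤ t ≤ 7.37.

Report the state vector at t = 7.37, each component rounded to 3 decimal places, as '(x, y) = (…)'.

t=0.000: state=(1.470, 3.710)
step 1 (dt=0.01): k1=(-0.974, -1.649), k2=(-0.965, -1.656), k3=(-0.965, -1.655), k4=(-0.956, -1.662); state += dt/6·(k1+2k2+2k3+k4)
t=0.010: state=(1.460, 3.693)
t=0.020: state=(1.451, 3.677)
t=0.030: state=(1.442, 3.660)
continuing one RK4 step at a time; state shown every 25 steps (Δt=0.25):
t=0.250: state=(1.280, 3.270)
t=0.500: state=(1.181, 2.824)
t=0.750: state=(1.151, 2.416)
t=1.000: state=(1.177, 2.067)
t=1.250: state=(1.254, 1.782)
t=1.500: state=(1.379, 1.558)
t=1.750: state=(1.556, 1.393)
t=2.000: state=(1.786, 1.283)
t=2.250: state=(2.072, 1.226)
t=2.500: state=(2.413, 1.226)
t=2.750: state=(2.798, 1.293)
t=3.000: state=(3.201, 1.444)
t=3.250: state=(3.567, 1.707)
t=3.500: state=(3.810, 2.112)
t=3.750: state=(3.827, 2.665)
t=4.000: state=(3.558, 3.303)
t=4.250: state=(3.058, 3.866)
t=4.500: state=(2.482, 4.177)
t=4.750: state=(1.976, 4.166)
t=5.000: state=(1.603, 3.899)
t=5.250: state=(1.360, 3.489)
t=5.500: state=(1.220, 3.039)
t=5.750: state=(1.158, 2.608)
t=6.000: state=(1.158, 2.229)
t=6.250: state=(1.210, 1.913)
t=6.500: state=(1.312, 1.659)
t=6.750: state=(1.463, 1.466)
t=7.000: state=(1.667, 1.330)
t=7.250: state=(1.926, 1.247)
t=7.370: state=(2.070, 1.226)

(x, y) = (2.070, 1.226)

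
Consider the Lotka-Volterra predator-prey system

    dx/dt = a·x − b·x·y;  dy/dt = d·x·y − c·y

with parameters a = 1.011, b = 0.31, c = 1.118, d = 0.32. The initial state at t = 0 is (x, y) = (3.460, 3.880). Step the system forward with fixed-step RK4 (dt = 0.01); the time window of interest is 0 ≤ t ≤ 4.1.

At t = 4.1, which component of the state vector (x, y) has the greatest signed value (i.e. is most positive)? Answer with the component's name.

t=0.000: state=(3.460, 3.880)
step 1 (dt=0.01): k1=(-0.664, -0.042), k2=(-0.663, -0.046), k3=(-0.663, -0.046), k4=(-0.662, -0.050); state += dt/6·(k1+2k2+2k3+k4)
t=0.010: state=(3.453, 3.880)
t=0.020: state=(3.447, 3.879)
t=0.030: state=(3.440, 3.878)
continuing one RK4 step at a time; state shown every 20 steps (Δt=0.2):
t=0.200: state=(3.332, 3.856)
t=0.400: state=(3.216, 3.801)
t=0.600: state=(3.118, 3.722)
t=0.800: state=(3.039, 3.624)
t=1.000: state=(2.981, 3.513)
t=1.200: state=(2.946, 3.396)
t=1.400: state=(2.932, 3.277)
t=1.600: state=(2.940, 3.161)
t=1.800: state=(2.968, 3.054)
t=2.000: state=(3.016, 2.957)
t=2.200: state=(3.081, 2.874)
t=2.400: state=(3.163, 2.806)
t=2.600: state=(3.259, 2.755)
t=2.800: state=(3.367, 2.724)
t=3.000: state=(3.482, 2.711)
t=3.200: state=(3.603, 2.720)
t=3.400: state=(3.723, 2.749)
t=3.600: state=(3.837, 2.800)
t=3.800: state=(3.940, 2.872)
t=4.000: state=(4.025, 2.964)
t=4.100: state=(4.059, 3.016)
compare at T: x=4.059, y=3.016

largest component: x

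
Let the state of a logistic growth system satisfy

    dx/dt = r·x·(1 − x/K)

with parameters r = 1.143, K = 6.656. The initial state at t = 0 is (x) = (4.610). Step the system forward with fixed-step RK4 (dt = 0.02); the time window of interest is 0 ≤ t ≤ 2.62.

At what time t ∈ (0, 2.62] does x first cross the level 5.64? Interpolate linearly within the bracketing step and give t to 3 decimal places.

t=0.000: state=(4.610)
step 1 (dt=0.02): k1=(1.620), k2=(1.613), k3=(1.613), k4=(1.605); state += dt/6·(k1+2k2+2k3+k4)
t=0.020: state=(4.642)
t=0.040: state=(4.674)
t=0.060: state=(4.706)
continuing one RK4 step at a time; state shown every 5 steps (Δt=0.1):
t=0.100: state=(4.768)
t=0.200: state=(4.919)
t=0.300: state=(5.062)
t=0.400: state=(5.196)
t=0.500: state=(5.322)
t=0.600: state=(5.440)
t=0.700: state=(5.549)
t=0.780: state=(5.631)
next step: t=0.800: state=(5.651) — x has crossed 5.64
linear interpolation between t=0.780 (5.63125) and t=0.800 (5.65091) → t≈0.789

t = 0.789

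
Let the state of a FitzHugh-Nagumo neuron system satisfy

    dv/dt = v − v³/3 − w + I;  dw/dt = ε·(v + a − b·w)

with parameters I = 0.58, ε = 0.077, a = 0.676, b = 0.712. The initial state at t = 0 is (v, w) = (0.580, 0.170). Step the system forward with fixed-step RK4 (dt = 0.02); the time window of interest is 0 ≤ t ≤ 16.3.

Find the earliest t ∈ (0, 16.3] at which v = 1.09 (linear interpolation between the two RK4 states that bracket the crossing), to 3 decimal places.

t = 0.507

t=0.000: state=(0.580, 0.170)
step 1 (dt=0.02): k1=(0.925, 0.087), k2=(0.930, 0.088), k3=(0.930, 0.088), k4=(0.935, 0.089); state += dt/6·(k1+2k2+2k3+k4)
t=0.020: state=(0.599, 0.172)
t=0.040: state=(0.617, 0.174)
t=0.060: state=(0.636, 0.175)
t=0.500: state=(1.083, 0.223)
next step: t=0.520: state=(1.103, 0.225) — v has crossed 1.09
linear interpolation between t=0.500 (1.08304) and t=0.520 (1.10332) → t≈0.507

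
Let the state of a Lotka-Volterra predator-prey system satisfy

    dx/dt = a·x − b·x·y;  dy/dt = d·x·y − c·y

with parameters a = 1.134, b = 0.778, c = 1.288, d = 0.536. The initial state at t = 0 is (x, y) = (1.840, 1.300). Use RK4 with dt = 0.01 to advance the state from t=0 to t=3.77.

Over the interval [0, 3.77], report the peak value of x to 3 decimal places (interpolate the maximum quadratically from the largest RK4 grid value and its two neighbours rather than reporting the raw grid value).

t=0.000: state=(1.840, 1.300)
step 1 (dt=0.01): k1=(0.226, -0.392), k2=(0.229, -0.391), k3=(0.229, -0.391), k4=(0.231, -0.390); state += dt/6·(k1+2k2+2k3+k4)
t=0.010: state=(1.842, 1.296)
t=0.020: state=(1.845, 1.292)
t=0.030: state=(1.847, 1.288)
continuing one RK4 step at a time; state shown every 20 steps (Δt=0.2):
t=0.200: state=(1.897, 1.227)
t=0.400: state=(1.975, 1.167)
t=0.600: state=(2.075, 1.121)
t=0.800: state=(2.192, 1.089)
t=1.000: state=(2.325, 1.072)
t=1.200: state=(2.470, 1.071)
t=1.400: state=(2.620, 1.087)
t=1.600: state=(2.769, 1.122)
t=1.800: state=(2.906, 1.176)
t=2.000: state=(3.020, 1.249)
t=2.200: state=(3.098, 1.340)
t=2.400: state=(3.130, 1.447)
t=2.600: state=(3.107, 1.563)
t=2.800: state=(3.029, 1.679)
t=3.000: state=(2.902, 1.784)
t=3.200: state=(2.739, 1.866)
t=3.400: state=(2.559, 1.916)
t=3.600: state=(2.379, 1.930)
t=3.770: state=(2.237, 1.913)
largest grid value and its neighbours: x(2.410)=3.12978, x(2.420)=3.12984, x(2.430)=3.12975
parabola through these three points peaks at t≈2.419 with x≈3.12984

max x = 3.130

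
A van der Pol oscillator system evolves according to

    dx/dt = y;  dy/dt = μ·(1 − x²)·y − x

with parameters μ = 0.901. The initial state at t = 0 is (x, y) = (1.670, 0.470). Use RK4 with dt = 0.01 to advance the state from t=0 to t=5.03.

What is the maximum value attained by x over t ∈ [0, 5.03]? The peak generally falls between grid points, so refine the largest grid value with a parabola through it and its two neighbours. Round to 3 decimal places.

max x = 1.720

t=0.000: state=(1.670, 0.470)
step 1 (dt=0.01): k1=(0.470, -2.428), k2=(0.458, -2.414), k3=(0.458, -2.414), k4=(0.446, -2.399); state += dt/6·(k1+2k2+2k3+k4)
t=0.010: state=(1.675, 0.446)
t=0.020: state=(1.679, 0.422)
t=0.030: state=(1.683, 0.398)
continuing one RK4 step at a time; state shown every 20 steps (Δt=0.2):
t=0.200: state=(1.719, 0.046)
t=0.400: state=(1.697, -0.257)
t=0.600: state=(1.623, -0.473)
t=0.800: state=(1.511, -0.640)
t=1.000: state=(1.368, -0.790)
t=1.200: state=(1.194, -0.946)
t=1.400: state=(0.988, -1.129)
t=1.600: state=(0.740, -1.358)
t=1.800: state=(0.440, -1.651)
t=2.000: state=(0.075, -2.007)
t=2.200: state=(-0.363, -2.359)
t=2.400: state=(-0.855, -2.508)
t=2.600: state=(-1.334, -2.194)
t=2.800: state=(-1.703, -1.450)
t=3.000: state=(-1.912, -0.659)
t=3.200: state=(-1.982, -0.090)
t=3.400: state=(-1.963, 0.255)
t=3.600: state=(-1.890, 0.462)
t=3.800: state=(-1.783, 0.601)
t=4.000: state=(-1.651, 0.713)
t=4.200: state=(-1.497, 0.824)
t=4.400: state=(-1.321, 0.949)
t=4.600: state=(-1.116, 1.103)
t=4.800: state=(-0.876, 1.303)
t=5.000: state=(-0.591, 1.568)
t=5.030: state=(-0.543, 1.614)
largest grid value and its neighbours: x(0.220)=1.72007, x(0.230)=1.72009, x(0.240)=1.71994
parabola through these three points peaks at t≈0.226 with x≈1.72010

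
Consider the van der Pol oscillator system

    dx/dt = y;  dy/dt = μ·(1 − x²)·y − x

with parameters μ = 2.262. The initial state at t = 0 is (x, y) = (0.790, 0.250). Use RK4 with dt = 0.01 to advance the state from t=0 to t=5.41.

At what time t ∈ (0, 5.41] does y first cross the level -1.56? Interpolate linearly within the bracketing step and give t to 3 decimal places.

t = 1.347

t=0.000: state=(0.790, 0.250)
step 1 (dt=0.01): k1=(0.250, -0.577), k2=(0.247, -0.582), k3=(0.247, -0.582), k4=(0.244, -0.587); state += dt/6·(k1+2k2+2k3+k4)
t=0.010: state=(0.792, 0.244)
t=0.020: state=(0.795, 0.238)
t=0.030: state=(0.797, 0.232)
continuing one RK4 step at a time; state shown every 20 steps (Δt=0.2):
t=0.200: state=(0.827, 0.117)
t=0.400: state=(0.835, -0.044)
t=0.600: state=(0.808, -0.229)
t=0.800: state=(0.741, -0.445)
t=1.000: state=(0.626, -0.721)
t=1.200: state=(0.445, -1.121)
t=1.340: state=(0.260, -1.535)
next step: t=1.350: state=(0.245, -1.571) — y has crossed -1.56
linear interpolation between t=1.340 (-1.53530) and t=1.350 (-1.57071) → t≈1.347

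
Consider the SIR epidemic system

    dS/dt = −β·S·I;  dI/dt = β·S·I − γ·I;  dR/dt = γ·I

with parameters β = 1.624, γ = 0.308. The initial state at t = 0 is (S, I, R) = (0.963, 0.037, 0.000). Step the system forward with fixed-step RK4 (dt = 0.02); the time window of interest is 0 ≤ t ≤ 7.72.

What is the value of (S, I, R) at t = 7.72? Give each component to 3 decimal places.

(S, I, R) = (0.017, 0.216, 0.767)

t=0.000: state=(0.963, 0.037, 0.000)
step 1 (dt=0.02): k1=(-0.058, 0.046, 0.011), k2=(-0.059, 0.047, 0.012), k3=(-0.059, 0.047, 0.012), k4=(-0.059, 0.048, 0.012); state += dt/6·(k1+2k2+2k3+k4)
t=0.020: state=(0.962, 0.038, 0.000)
t=0.040: state=(0.961, 0.039, 0.000)
t=0.060: state=(0.959, 0.040, 0.001)
continuing one RK4 step at a time; state shown every 25 steps (Δt=0.5):
t=0.500: state=(0.924, 0.068, 0.008)
t=1.000: state=(0.857, 0.121, 0.022)
t=1.500: state=(0.754, 0.200, 0.047)
t=2.000: state=(0.616, 0.299, 0.085)
t=2.500: state=(0.463, 0.398, 0.139)
t=3.000: state=(0.325, 0.469, 0.206)
t=3.500: state=(0.219, 0.500, 0.281)
t=4.000: state=(0.146, 0.496, 0.358)
t=4.500: state=(0.098, 0.469, 0.433)
t=5.000: state=(0.068, 0.430, 0.502)
t=5.500: state=(0.049, 0.386, 0.565)
t=6.000: state=(0.036, 0.343, 0.621)
t=6.500: state=(0.028, 0.301, 0.670)
t=7.000: state=(0.022, 0.264, 0.714)
t=7.500: state=(0.018, 0.230, 0.752)
t=7.720: state=(0.017, 0.216, 0.767)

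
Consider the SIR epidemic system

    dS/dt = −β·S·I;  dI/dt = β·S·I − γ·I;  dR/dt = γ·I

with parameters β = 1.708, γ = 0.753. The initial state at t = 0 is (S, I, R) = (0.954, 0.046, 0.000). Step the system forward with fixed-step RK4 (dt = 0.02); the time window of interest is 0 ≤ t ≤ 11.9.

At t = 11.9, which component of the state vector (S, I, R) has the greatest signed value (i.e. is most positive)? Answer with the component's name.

largest component: R

t=0.000: state=(0.954, 0.046, 0.000)
step 1 (dt=0.02): k1=(-0.075, 0.040, 0.035), k2=(-0.076, 0.041, 0.035), k3=(-0.076, 0.041, 0.035), k4=(-0.076, 0.041, 0.035); state += dt/6·(k1+2k2+2k3+k4)
t=0.020: state=(0.952, 0.047, 0.001)
t=0.040: state=(0.951, 0.048, 0.001)
t=0.060: state=(0.949, 0.048, 0.002)
continuing one RK4 step at a time; state shown every 25 steps (Δt=0.5):
t=0.500: state=(0.908, 0.070, 0.022)
t=1.000: state=(0.845, 0.102, 0.054)
t=1.500: state=(0.762, 0.139, 0.099)
t=2.000: state=(0.666, 0.175, 0.158)
t=2.500: state=(0.566, 0.204, 0.230)
t=3.000: state=(0.473, 0.218, 0.310)
t=3.500: state=(0.392, 0.216, 0.392)
t=4.000: state=(0.328, 0.201, 0.471)
t=4.500: state=(0.279, 0.179, 0.542)
t=5.000: state=(0.242, 0.153, 0.605)
t=5.500: state=(0.215, 0.128, 0.658)
t=6.000: state=(0.194, 0.104, 0.701)
t=6.500: state=(0.179, 0.084, 0.737)
t=7.000: state=(0.168, 0.067, 0.765)
t=7.500: state=(0.160, 0.053, 0.787)
t=8.000: state=(0.154, 0.041, 0.805)
t=8.500: state=(0.149, 0.032, 0.819)
t=9.000: state=(0.145, 0.025, 0.830)
t=9.500: state=(0.143, 0.019, 0.838)
t=10.000: state=(0.141, 0.015, 0.844)
t=10.500: state=(0.139, 0.012, 0.849)
t=11.000: state=(0.138, 0.009, 0.853)
t=11.500: state=(0.137, 0.007, 0.856)
t=11.900: state=(0.136, 0.006, 0.858)
compare at T: S=0.136, I=0.006, R=0.858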